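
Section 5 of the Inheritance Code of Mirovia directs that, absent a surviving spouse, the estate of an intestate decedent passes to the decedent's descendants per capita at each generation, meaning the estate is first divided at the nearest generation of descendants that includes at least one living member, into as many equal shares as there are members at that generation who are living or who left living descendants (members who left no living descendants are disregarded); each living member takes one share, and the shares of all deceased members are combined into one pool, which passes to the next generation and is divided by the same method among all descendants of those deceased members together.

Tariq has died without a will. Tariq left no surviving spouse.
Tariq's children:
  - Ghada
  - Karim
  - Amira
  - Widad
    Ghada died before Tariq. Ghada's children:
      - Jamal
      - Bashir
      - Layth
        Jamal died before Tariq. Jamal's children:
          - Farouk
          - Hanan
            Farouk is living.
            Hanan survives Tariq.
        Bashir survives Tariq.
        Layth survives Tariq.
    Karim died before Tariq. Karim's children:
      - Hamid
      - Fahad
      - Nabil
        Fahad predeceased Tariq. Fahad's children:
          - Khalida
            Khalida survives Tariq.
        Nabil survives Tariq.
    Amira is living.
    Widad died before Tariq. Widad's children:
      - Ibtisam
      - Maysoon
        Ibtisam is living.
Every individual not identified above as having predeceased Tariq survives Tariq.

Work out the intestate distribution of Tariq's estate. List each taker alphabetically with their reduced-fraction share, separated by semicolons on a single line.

There is no surviving spouse, so the entire estate passes to Tariq's descendants per capita at each generation.
At generation 1 (Ghada, Karim, Amira, Widad) there are 4 shares of (1)/4 = 1/4 each.
Living: Amira — each takes 1/4.
Deceased: Ghada, Karim, and Widad. Their combined 3/4 is pooled and carried to generation 2.
At generation 2 (Jamal, Bashir, Layth, Hamid, Fahad, Nabil, Ibtisam, Maysoon) there are 8 shares of (3/4)/8 = 3/32 each.
Living: Bashir, Layth, Hamid, Nabil, Ibtisam, and Maysoon — each takes 3/32.
Deceased: Jamal and Fahad. Their combined 3/16 is pooled and carried to generation 3.
At generation 3 (Farouk, Hanan, Khalida) there are 3 shares of (3/16)/3 = 1/16 each.
Living: Farouk, Hanan, and Khalida — each takes 1/16.

Amira 1/4; Bashir 3/32; Farouk 1/16; Hamid 3/32; Hanan 1/16; Ibtisam 3/32; Khalida 1/16; Layth 3/32; Maysoon 3/32; Nabil 3/32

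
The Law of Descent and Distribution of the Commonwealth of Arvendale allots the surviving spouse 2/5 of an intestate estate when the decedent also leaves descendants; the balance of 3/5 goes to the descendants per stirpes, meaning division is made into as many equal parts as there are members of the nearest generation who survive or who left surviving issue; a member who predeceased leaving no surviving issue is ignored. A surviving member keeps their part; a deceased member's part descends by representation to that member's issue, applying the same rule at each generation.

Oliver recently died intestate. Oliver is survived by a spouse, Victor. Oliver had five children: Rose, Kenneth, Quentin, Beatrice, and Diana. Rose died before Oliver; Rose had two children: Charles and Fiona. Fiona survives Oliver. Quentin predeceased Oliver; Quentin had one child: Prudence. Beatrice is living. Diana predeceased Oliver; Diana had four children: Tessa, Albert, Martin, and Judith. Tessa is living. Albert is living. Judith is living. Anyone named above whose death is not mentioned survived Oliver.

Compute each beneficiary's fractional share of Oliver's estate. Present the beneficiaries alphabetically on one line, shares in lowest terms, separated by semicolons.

Victor, as surviving spouse, takes 2/5.
The remaining 3/5 passes to Oliver's descendants per stirpes.
The 3/5 is divided into 5 equal shares of 3/25 among Rose, Kenneth, Quentin, Beatrice, Diana.
Rose predeceased; the 3/25 allotted to Rose's branch passes to Rose's issue by representation.
The 3/25 is divided into 2 equal shares of 3/50 among Charles, Fiona.
Charles is living and takes 3/50.
Fiona is living and takes 3/50.
Kenneth is living and takes 3/25.
Quentin predeceased; the 3/25 allotted to Quentin's branch passes to Quentin's issue by representation.
Prudence is the sole taker at this level and receives the full 3/25.
Beatrice is living and takes 3/25.
Diana predeceased; the 3/25 allotted to Diana's branch passes to Diana's issue by representation.
The 3/25 is divided into 4 equal shares of 3/100 among Tessa, Albert, Martin, Judith.
Tessa is living and takes 3/100.
Albert is living and takes 3/100.
Martin is living and takes 3/100.
Judith is living and takes 3/100.

Albert 3/100; Beatrice 3/25; Charles 3/50; Fiona 3/50; Judith 3/100; Kenneth 3/25; Martin 3/100; Prudence 3/25; Tessa 3/100; Victor 2/5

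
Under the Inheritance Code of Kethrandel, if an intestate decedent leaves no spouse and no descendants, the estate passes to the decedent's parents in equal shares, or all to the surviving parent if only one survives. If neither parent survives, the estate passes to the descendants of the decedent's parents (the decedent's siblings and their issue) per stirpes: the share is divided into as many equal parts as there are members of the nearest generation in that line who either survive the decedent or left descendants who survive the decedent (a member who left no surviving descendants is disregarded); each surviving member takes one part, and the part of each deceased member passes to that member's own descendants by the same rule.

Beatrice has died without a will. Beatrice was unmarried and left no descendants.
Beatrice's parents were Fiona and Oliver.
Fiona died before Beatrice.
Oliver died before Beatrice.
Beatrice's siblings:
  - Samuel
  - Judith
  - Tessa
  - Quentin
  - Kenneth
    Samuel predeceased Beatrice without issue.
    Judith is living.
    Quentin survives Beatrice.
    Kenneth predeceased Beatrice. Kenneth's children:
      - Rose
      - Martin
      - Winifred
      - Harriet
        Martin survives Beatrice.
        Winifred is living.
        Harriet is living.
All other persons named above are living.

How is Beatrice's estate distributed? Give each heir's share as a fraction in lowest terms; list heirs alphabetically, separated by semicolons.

Neither parent survives and there are no descendants, so the estate passes to Beatrice's siblings and their issue per stirpes.
Samuel left no surviving issue, so that branch lapses and is disregarded.
The estate is divided into 4 equal shares of 1/4 among Judith, Tessa, Quentin, Kenneth.
Judith is living and takes 1/4.
Tessa is living and takes 1/4.
Quentin is living and takes 1/4.
Kenneth predeceased; the 1/4 allotted to Kenneth's branch passes to Kenneth's issue by representation.
The 1/4 is divided into 4 equal shares of 1/16 among Rose, Martin, Winifred, Harriet.
Rose is living and takes 1/16.
Martin is living and takes 1/16.
Winifred is living and takes 1/16.
Harriet is living and takes 1/16.

Harriet 1/16; Judith 1/4; Martin 1/16; Quentin 1/4; Rose 1/16; Tessa 1/4; Winifred 1/16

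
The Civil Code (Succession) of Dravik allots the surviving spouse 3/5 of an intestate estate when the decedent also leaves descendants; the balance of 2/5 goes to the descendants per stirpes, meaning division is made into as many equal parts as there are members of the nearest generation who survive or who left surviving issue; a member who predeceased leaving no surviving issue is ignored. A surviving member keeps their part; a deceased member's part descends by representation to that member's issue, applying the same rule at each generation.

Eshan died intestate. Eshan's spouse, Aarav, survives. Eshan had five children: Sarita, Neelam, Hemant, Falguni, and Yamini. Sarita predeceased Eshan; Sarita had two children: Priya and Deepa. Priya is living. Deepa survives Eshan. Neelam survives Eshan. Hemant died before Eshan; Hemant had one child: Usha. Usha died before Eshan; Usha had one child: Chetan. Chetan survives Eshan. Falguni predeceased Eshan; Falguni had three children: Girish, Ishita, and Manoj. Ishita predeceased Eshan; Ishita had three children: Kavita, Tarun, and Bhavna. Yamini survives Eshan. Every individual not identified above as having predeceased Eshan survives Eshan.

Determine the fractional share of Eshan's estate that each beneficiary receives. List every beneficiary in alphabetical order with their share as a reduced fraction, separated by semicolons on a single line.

Aarav 3/5; Bhavna 2/225; Chetan 2/25; Deepa 1/25; Girish 2/75; Kavita 2/225; Manoj 2/75; Neelam 2/25; Priya 1/25; Tarun 2/225; Yamini 2/25

Aarav, as surviving spouse, takes 3/5.
The remaining 2/5 passes to Eshan's descendants per stirpes.
The 2/5 is divided into 5 equal shares of 2/25 among Sarita, Neelam, Hemant, Falguni, Yamini.
Sarita predeceased; the 2/25 allotted to Sarita's branch passes to Sarita's issue by representation.
The 2/25 is divided into 2 equal shares of 1/25 among Priya, Deepa.
Priya is living and takes 1/25.
Deepa is living and takes 1/25.
Neelam is living and takes 2/25.
Hemant predeceased; the 2/25 allotted to Hemant's branch passes to Hemant's issue by representation.
Usha's line is the sole branch at this level, so the full 2/25 passes to Usha's issue by representation.
Chetan is the sole taker at this level and receives the full 2/25.
Falguni predeceased; the 2/25 allotted to Falguni's branch passes to Falguni's issue by representation.
The 2/25 is divided into 3 equal shares of 2/75 among Girish, Ishita, Manoj.
Girish is living and takes 2/75.
Ishita predeceased; the 2/75 allotted to Ishita's branch passes to Ishita's issue by representation.
The 2/75 is divided into 3 equal shares of 2/225 among Kavita, Tarun, Bhavna.
Kavita is living and takes 2/225.
Tarun is living and takes 2/225.
Bhavna is living and takes 2/225.
Manoj is living and takes 2/75.
Yamini is living and takes 2/25.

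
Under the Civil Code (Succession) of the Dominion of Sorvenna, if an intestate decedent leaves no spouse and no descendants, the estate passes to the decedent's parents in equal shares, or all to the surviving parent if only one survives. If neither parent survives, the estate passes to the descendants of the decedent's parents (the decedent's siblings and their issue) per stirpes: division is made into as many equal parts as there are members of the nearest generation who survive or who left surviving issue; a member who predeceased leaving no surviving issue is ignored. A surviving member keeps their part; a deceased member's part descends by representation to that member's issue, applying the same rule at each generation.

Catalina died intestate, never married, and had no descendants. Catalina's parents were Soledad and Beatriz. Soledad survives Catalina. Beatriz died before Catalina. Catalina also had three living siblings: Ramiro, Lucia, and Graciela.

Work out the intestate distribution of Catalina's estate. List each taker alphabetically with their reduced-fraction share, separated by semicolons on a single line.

Soledad 1

Only one parent, Soledad, survives, so Soledad takes the entire estate. The siblings take nothing because a surviving parent has priority.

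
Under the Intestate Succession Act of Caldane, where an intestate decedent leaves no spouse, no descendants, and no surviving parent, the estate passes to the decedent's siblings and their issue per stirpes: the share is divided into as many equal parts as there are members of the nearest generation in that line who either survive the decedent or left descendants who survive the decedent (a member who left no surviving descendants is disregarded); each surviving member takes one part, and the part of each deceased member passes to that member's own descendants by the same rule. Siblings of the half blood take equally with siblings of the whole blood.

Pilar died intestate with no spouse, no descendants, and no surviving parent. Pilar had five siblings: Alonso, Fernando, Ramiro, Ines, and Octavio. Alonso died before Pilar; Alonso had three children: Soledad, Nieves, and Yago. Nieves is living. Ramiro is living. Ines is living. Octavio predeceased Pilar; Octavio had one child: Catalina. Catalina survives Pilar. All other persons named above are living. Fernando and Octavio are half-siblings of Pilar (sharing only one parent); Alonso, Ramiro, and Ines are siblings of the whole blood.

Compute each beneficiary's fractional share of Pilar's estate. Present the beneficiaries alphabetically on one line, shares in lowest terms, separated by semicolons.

No spouse, descendants, or parent survives, so the estate passes to Pilar's siblings per stirpes.
Half-blood and whole-blood siblings take equally under the stated rule.
The estate is divided into 5 equal shares of 1/5 among Alonso, Fernando, Ramiro, Ines, Octavio.
Alonso predeceased; the 1/5 allotted to Alonso's branch passes to Alonso's issue by representation.
The 1/5 is divided into 3 equal shares of 1/15 among Soledad, Nieves, Yago.
Soledad is living and takes 1/15.
Nieves is living and takes 1/15.
Yago is living and takes 1/15.
Fernando is living and takes 1/5.
Ramiro is living and takes 1/5.
Ines is living and takes 1/5.
Octavio predeceased; the 1/5 allotted to Octavio's branch passes to Octavio's issue by representation.
Catalina is the sole taker at this level and receives the full 1/5.

Catalina 1/5; Fernando 1/5; Ines 1/5; Nieves 1/15; Ramiro 1/5; Soledad 1/15; Yago 1/15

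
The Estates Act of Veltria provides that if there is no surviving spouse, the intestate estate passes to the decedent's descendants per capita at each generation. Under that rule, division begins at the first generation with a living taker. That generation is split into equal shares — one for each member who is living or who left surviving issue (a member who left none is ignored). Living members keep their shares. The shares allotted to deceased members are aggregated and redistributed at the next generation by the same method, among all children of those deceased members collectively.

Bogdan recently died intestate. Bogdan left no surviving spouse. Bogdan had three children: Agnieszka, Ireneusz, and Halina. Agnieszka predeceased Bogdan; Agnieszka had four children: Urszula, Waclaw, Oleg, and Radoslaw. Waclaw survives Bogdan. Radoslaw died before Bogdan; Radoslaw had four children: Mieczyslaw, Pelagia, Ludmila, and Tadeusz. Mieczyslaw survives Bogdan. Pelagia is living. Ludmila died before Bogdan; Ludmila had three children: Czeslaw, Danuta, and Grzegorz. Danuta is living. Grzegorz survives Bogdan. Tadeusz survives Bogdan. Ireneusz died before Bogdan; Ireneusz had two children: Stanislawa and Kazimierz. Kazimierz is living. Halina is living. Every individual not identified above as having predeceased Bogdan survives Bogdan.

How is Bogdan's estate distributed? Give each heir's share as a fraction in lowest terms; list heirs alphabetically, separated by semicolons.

Czeslaw 1/108; Danuta 1/108; Grzegorz 1/108; Halina 1/3; Kazimierz 1/9; Mieczyslaw 1/36; Oleg 1/9; Pelagia 1/36; Stanislawa 1/9; Tadeusz 1/36; Urszula 1/9; Waclaw 1/9

There is no surviving spouse, so the entire estate passes to Bogdan's descendants per capita at each generation.
At generation 1 (Agnieszka, Ireneusz, Halina) there are 3 shares of (1)/3 = 1/3 each.
Living: Halina — each takes 1/3.
Deceased: Agnieszka and Ireneusz. Their combined 2/3 is pooled and carried to generation 2.
At generation 2 (Urszula, Waclaw, Oleg, Radoslaw, Stanislawa, Kazimierz) there are 6 shares of (2/3)/6 = 1/9 each.
Living: Urszula, Waclaw, Oleg, Stanislawa, and Kazimierz — each takes 1/9.
Deceased: Radoslaw. That 1/9 share is carried to generation 3.
At generation 3 (Mieczyslaw, Pelagia, Ludmila, Tadeusz) there are 4 shares of (1/9)/4 = 1/36 each.
Living: Mieczyslaw, Pelagia, and Tadeusz — each takes 1/36.
Deceased: Ludmila. That 1/36 share is carried to generation 4.
At generation 4 (Czeslaw, Danuta, Grzegorz) there are 3 shares of (1/36)/3 = 1/108 each.
Living: Czeslaw, Danuta, and Grzegorz — each takes 1/108.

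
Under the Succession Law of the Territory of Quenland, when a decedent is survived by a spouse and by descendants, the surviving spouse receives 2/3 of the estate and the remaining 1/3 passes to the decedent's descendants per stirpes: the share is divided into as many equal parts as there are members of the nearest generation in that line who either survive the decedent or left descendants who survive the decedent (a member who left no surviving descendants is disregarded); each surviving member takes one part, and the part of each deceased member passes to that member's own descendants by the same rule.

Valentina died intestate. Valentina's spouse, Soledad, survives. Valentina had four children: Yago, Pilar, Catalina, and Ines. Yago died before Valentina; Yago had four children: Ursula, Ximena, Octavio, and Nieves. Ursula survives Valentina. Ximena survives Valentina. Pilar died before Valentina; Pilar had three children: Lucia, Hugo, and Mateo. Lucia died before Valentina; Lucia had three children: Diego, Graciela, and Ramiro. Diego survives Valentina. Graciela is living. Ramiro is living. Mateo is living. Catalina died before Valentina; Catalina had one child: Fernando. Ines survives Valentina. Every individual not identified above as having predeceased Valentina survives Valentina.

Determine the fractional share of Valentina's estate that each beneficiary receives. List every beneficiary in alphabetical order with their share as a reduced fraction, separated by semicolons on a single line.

Diego 1/108; Fernando 1/12; Graciela 1/108; Hugo 1/36; Ines 1/12; Mateo 1/36; Nieves 1/48; Octavio 1/48; Ramiro 1/108; Soledad 2/3; Ursula 1/48; Ximena 1/48

Soledad, as surviving spouse, takes 2/3.
The remaining 1/3 passes to Valentina's descendants per stirpes.
The 1/3 is divided into 4 equal shares of 1/12 among Yago, Pilar, Catalina, Ines.
Yago predeceased; the 1/12 allotted to Yago's branch passes to Yago's issue by representation.
The 1/12 is divided into 4 equal shares of 1/48 among Ursula, Ximena, Octavio, Nieves.
Ursula is living and takes 1/48.
Ximena is living and takes 1/48.
Octavio is living and takes 1/48.
Nieves is living and takes 1/48.
Pilar predeceased; the 1/12 allotted to Pilar's branch passes to Pilar's issue by representation.
The 1/12 is divided into 3 equal shares of 1/36 among Lucia, Hugo, Mateo.
Lucia predeceased; the 1/36 allotted to Lucia's branch passes to Lucia's issue by representation.
The 1/36 is divided into 3 equal shares of 1/108 among Diego, Graciela, Ramiro.
Diego is living and takes 1/108.
Graciela is living and takes 1/108.
Ramiro is living and takes 1/108.
Hugo is living and takes 1/36.
Mateo is living and takes 1/36.
Catalina predeceased; the 1/12 allotted to Catalina's branch passes to Catalina's issue by representation.
Fernando is the sole taker at this level and receives the full 1/12.
Ines is living and takes 1/12.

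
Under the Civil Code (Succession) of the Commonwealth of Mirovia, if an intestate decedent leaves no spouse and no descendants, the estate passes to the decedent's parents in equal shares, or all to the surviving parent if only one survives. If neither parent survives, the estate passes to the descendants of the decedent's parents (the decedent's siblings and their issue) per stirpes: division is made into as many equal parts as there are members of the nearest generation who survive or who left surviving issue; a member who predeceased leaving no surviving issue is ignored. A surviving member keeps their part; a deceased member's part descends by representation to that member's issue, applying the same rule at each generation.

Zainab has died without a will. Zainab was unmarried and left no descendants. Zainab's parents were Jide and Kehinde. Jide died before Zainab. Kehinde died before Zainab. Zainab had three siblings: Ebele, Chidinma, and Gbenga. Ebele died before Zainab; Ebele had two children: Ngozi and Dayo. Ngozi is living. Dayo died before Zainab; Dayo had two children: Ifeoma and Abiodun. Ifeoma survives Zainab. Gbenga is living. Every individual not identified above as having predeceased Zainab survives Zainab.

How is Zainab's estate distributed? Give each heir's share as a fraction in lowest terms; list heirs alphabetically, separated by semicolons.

Abiodun 1/12; Chidinma 1/3; Gbenga 1/3; Ifeoma 1/12; Ngozi 1/6

Neither parent survives and there are no descendants, so the estate passes to Zainab's siblings and their issue per stirpes.
The estate is divided into 3 equal shares of 1/3 among Ebele, Chidinma, Gbenga.
Ebele predeceased; the 1/3 allotted to Ebele's branch passes to Ebele's issue by representation.
The 1/3 is divided into 2 equal shares of 1/6 among Ngozi, Dayo.
Ngozi is living and takes 1/6.
Dayo predeceased; the 1/6 allotted to Dayo's branch passes to Dayo's issue by representation.
The 1/6 is divided into 2 equal shares of 1/12 among Ifeoma, Abiodun.
Ifeoma is living and takes 1/12.
Abiodun is living and takes 1/12.
Chidinma is living and takes 1/3.
Gbenga is living and takes 1/3.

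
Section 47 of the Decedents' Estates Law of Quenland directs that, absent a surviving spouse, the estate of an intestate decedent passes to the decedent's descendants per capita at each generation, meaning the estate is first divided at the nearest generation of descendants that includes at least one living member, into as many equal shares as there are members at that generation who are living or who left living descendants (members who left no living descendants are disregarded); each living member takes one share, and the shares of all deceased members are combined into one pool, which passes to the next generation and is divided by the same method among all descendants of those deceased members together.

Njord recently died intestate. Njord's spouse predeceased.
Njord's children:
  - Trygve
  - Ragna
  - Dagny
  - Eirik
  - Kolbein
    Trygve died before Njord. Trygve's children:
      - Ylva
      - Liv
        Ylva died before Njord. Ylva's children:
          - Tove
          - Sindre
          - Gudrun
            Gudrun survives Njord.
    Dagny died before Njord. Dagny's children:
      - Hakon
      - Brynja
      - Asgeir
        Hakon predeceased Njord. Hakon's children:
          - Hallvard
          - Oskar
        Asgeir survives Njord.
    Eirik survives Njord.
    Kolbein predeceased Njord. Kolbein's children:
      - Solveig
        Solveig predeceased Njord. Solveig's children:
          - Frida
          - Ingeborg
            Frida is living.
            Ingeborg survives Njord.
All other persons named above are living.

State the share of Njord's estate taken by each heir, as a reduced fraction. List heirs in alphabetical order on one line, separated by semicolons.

Asgeir 1/10; Brynja 1/10; Eirik 1/5; Frida 3/70; Gudrun 3/70; Hallvard 3/70; Ingeborg 3/70; Liv 1/10; Oskar 3/70; Ragna 1/5; Sindre 3/70; Tove 3/70

There is no surviving spouse, so the entire estate passes to Njord's descendants per capita at each generation.
At generation 1 (Trygve, Ragna, Dagny, Eirik, Kolbein) there are 5 shares of (1)/5 = 1/5 each.
Living: Ragna and Eirik — each takes 1/5.
Deceased: Trygve, Dagny, and Kolbein. Their combined 3/5 is pooled and carried to generation 2.
At generation 2 (Ylva, Liv, Hakon, Brynja, Asgeir, Solveig) there are 6 shares of (3/5)/6 = 1/10 each.
Living: Liv, Brynja, and Asgeir — each takes 1/10.
Deceased: Ylva, Hakon, and Solveig. Their combined 3/10 is pooled and carried to generation 3.
At generation 3 (Tove, Sindre, Gudrun, Hallvard, Oskar, Frida, Ingeborg) there are 7 shares of (3/10)/7 = 3/70 each.
Living: Tove, Sindre, Gudrun, Hallvard, Oskar, Frida, and Ingeborg — each takes 3/70.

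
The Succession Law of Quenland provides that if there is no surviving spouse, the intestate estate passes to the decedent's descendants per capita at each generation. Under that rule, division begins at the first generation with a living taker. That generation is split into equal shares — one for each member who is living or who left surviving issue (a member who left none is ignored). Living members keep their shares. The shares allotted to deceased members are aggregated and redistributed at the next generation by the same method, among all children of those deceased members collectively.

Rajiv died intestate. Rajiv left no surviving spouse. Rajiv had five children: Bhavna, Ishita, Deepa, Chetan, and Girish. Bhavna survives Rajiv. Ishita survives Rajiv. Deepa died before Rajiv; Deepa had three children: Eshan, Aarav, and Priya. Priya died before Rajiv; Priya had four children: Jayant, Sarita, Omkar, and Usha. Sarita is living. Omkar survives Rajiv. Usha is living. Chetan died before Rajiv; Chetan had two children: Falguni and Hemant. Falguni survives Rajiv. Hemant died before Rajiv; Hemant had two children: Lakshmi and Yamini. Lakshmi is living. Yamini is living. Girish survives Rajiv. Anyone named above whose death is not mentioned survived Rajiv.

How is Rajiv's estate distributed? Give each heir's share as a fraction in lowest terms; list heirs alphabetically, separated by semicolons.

Aarav 2/25; Bhavna 1/5; Eshan 2/25; Falguni 2/25; Girish 1/5; Ishita 1/5; Jayant 2/75; Lakshmi 2/75; Omkar 2/75; Sarita 2/75; Usha 2/75; Yamini 2/75

There is no surviving spouse, so the entire estate passes to Rajiv's descendants per capita at each generation.
At generation 1 (Bhavna, Ishita, Deepa, Chetan, Girish) there are 5 shares of (1)/5 = 1/5 each.
Living: Bhavna, Ishita, and Girish — each takes 1/5.
Deceased: Deepa and Chetan. Their combined 2/5 is pooled and carried to generation 2.
At generation 2 (Eshan, Aarav, Priya, Falguni, Hemant) there are 5 shares of (2/5)/5 = 2/25 each.
Living: Eshan, Aarav, and Falguni — each takes 2/25.
Deceased: Priya and Hemant. Their combined 4/25 is pooled and carried to generation 3.
At generation 3 (Jayant, Sarita, Omkar, Usha, Lakshmi, Yamini) there are 6 shares of (4/25)/6 = 2/75 each.
Living: Jayant, Sarita, Omkar, Usha, Lakshmi, and Yamini — each takes 2/75.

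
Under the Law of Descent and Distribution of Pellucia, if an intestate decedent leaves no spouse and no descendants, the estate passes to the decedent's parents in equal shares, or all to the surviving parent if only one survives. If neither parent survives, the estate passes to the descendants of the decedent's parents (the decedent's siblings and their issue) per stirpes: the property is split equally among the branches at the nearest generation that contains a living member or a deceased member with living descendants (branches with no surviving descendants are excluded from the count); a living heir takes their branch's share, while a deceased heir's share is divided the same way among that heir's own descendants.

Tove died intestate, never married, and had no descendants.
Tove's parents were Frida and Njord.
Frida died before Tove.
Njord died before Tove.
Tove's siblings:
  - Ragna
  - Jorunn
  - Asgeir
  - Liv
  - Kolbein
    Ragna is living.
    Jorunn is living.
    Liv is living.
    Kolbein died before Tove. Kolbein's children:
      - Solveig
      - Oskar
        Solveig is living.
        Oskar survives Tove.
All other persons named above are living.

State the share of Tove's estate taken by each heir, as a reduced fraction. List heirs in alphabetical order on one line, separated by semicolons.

Asgeir 1/5; Jorunn 1/5; Liv 1/5; Oskar 1/10; Ragna 1/5; Solveig 1/10

Neither parent survives and there are no descendants, so the estate passes to Tove's siblings and their issue per stirpes.
The estate is divided into 5 equal shares of 1/5 among Ragna, Jorunn, Asgeir, Liv, Kolbein.
Ragna is living and takes 1/5.
Jorunn is living and takes 1/5.
Asgeir is living and takes 1/5.
Liv is living and takes 1/5.
Kolbein predeceased; the 1/5 allotted to Kolbein's branch passes to Kolbein's issue by representation.
The 1/5 is divided into 2 equal shares of 1/10 among Solveig, Oskar.
Solveig is living and takes 1/10.
Oskar is living and takes 1/10.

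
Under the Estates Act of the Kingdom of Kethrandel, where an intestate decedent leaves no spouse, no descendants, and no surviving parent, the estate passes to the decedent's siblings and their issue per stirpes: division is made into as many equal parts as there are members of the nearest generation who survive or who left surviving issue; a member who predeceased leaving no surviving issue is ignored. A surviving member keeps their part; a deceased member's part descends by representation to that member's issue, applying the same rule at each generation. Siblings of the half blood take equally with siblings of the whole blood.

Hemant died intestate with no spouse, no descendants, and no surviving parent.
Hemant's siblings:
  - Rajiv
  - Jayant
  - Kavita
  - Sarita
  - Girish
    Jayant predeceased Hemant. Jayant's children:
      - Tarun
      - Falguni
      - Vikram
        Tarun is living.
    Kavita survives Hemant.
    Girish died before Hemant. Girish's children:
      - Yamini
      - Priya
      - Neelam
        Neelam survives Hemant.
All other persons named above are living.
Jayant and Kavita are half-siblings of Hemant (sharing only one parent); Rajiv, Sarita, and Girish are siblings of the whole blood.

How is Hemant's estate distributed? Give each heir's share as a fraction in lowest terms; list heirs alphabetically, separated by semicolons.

Falguni 1/15; Kavita 1/5; Neelam 1/15; Priya 1/15; Rajiv 1/5; Sarita 1/5; Tarun 1/15; Vikram 1/15; Yamini 1/15

No spouse, descendants, or parent survives, so the estate passes to Hemant's siblings per stirpes.
Half-blood and whole-blood siblings take equally under the stated rule.
The estate is divided into 5 equal shares of 1/5 among Rajiv, Jayant, Kavita, Sarita, Girish.
Rajiv is living and takes 1/5.
Jayant predeceased; the 1/5 allotted to Jayant's branch passes to Jayant's issue by representation.
The 1/5 is divided into 3 equal shares of 1/15 among Tarun, Falguni, Vikram.
Tarun is living and takes 1/15.
Falguni is living and takes 1/15.
Vikram is living and takes 1/15.
Kavita is living and takes 1/5.
Sarita is living and takes 1/5.
Girish predeceased; the 1/5 allotted to Girish's branch passes to Girish's issue by representation.
The 1/5 is divided into 3 equal shares of 1/15 among Yamini, Priya, Neelam.
Yamini is living and takes 1/15.
Priya is living and takes 1/15.
Neelam is living and takes 1/15.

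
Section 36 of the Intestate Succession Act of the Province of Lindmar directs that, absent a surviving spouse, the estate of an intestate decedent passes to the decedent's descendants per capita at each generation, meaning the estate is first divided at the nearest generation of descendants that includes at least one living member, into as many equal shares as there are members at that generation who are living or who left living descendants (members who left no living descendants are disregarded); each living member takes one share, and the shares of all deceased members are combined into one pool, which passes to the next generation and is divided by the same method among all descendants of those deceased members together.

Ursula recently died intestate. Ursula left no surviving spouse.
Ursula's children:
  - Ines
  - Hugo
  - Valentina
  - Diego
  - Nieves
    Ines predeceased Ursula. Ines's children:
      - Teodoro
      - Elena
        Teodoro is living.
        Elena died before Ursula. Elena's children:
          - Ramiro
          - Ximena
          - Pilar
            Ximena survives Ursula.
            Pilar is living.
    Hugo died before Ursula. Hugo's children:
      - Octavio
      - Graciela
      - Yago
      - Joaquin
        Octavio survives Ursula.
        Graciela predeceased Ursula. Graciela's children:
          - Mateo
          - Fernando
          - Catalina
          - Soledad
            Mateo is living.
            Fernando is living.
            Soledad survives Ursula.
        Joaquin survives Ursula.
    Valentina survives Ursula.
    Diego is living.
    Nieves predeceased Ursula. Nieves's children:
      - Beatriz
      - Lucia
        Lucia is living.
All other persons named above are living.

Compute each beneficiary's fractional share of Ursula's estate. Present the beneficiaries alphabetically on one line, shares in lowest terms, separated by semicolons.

There is no surviving spouse, so the entire estate passes to Ursula's descendants per capita at each generation.
At generation 1 (Ines, Hugo, Valentina, Diego, Nieves) there are 5 shares of (1)/5 = 1/5 each.
Living: Valentina and Diego — each takes 1/5.
Deceased: Ines, Hugo, and Nieves. Their combined 3/5 is pooled and carried to generation 2.
At generation 2 (Teodoro, Elena, Octavio, Graciela, Yago, Joaquin, Beatriz, Lucia) there are 8 shares of (3/5)/8 = 3/40 each.
Living: Teodoro, Octavio, Yago, Joaquin, Beatriz, and Lucia — each takes 3/40.
Deceased: Elena and Graciela. Their combined 3/20 is pooled and carried to generation 3.
At generation 3 (Ramiro, Ximena, Pilar, Mateo, Fernando, Catalina, Soledad) there are 7 shares of (3/20)/7 = 3/140 each.
Living: Ramiro, Ximena, Pilar, Mateo, Fernando, Catalina, and Soledad — each takes 3/140.

Beatriz 3/40; Catalina 3/140; Diego 1/5; Fernando 3/140; Joaquin 3/40; Lucia 3/40; Mateo 3/140; Octavio 3/40; Pilar 3/140; Ramiro 3/140; Soledad 3/140; Teodoro 3/40; Valentina 1/5; Ximena 3/140; Yago 3/40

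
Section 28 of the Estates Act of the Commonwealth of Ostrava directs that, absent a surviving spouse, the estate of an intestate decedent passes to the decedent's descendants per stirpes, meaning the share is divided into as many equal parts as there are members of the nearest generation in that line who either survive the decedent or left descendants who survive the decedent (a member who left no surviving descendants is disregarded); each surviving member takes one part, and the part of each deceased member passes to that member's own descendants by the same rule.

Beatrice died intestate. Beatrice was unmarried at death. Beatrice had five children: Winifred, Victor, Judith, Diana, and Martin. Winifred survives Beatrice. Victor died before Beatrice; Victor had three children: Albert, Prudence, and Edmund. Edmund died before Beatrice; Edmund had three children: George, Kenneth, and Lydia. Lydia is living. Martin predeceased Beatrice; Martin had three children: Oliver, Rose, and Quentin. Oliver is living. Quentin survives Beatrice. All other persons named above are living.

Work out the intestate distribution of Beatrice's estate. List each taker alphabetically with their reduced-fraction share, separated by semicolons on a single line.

There is no surviving spouse, so the entire estate passes to Beatrice's descendants per stirpes.
The estate is divided into 5 equal shares of 1/5 among Winifred, Victor, Judith, Diana, Martin.
Winifred is living and takes 1/5.
Victor predeceased; the 1/5 allotted to Victor's branch passes to Victor's issue by representation.
The 1/5 is divided into 3 equal shares of 1/15 among Albert, Prudence, Edmund.
Albert is living and takes 1/15.
Prudence is living and takes 1/15.
Edmund predeceased; the 1/15 allotted to Edmund's branch passes to Edmund's issue by representation.
The 1/15 is divided into 3 equal shares of 1/45 among George, Kenneth, Lydia.
George is living and takes 1/45.
Kenneth is living and takes 1/45.
Lydia is living and takes 1/45.
Judith is living and takes 1/5.
Diana is living and takes 1/5.
Martin predeceased; the 1/5 allotted to Martin's branch passes to Martin's issue by representation.
The 1/5 is divided into 3 equal shares of 1/15 among Oliver, Rose, Quentin.
Oliver is living and takes 1/15.
Rose is living and takes 1/15.
Quentin is living and takes 1/15.

Albert 1/15; Diana 1/5; George 1/45; Judith 1/5; Kenneth 1/45; Lydia 1/45; Oliver 1/15; Prudence 1/15; Quentin 1/15; Rose 1/15; Winifred 1/5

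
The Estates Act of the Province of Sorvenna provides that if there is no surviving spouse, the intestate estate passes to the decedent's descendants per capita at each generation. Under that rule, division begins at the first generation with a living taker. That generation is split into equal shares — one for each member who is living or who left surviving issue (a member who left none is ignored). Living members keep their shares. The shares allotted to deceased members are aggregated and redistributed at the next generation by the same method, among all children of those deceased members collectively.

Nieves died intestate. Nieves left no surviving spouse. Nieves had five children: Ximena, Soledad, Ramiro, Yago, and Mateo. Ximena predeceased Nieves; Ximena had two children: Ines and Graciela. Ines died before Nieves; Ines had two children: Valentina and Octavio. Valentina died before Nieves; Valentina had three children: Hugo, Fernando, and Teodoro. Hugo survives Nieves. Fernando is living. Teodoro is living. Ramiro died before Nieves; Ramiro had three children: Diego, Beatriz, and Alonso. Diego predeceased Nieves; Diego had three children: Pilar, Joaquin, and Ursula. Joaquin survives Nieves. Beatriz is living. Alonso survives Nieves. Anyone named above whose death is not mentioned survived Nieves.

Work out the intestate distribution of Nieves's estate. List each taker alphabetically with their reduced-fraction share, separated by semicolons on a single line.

Alonso 2/25; Beatriz 2/25; Fernando 4/375; Graciela 2/25; Hugo 4/375; Joaquin 4/125; Mateo 1/5; Octavio 4/125; Pilar 4/125; Soledad 1/5; Teodoro 4/375; Ursula 4/125; Yago 1/5

There is no surviving spouse, so the entire estate passes to Nieves's descendants per capita at each generation.
At generation 1 (Ximena, Soledad, Ramiro, Yago, Mateo) there are 5 shares of (1)/5 = 1/5 each.
Living: Soledad, Yago, and Mateo — each takes 1/5.
Deceased: Ximena and Ramiro. Their combined 2/5 is pooled and carried to generation 2.
At generation 2 (Ines, Graciela, Diego, Beatriz, Alonso) there are 5 shares of (2/5)/5 = 2/25 each.
Living: Graciela, Beatriz, and Alonso — each takes 2/25.
Deceased: Ines and Diego. Their combined 4/25 is pooled and carried to generation 3.
At generation 3 (Valentina, Octavio, Pilar, Joaquin, Ursula) there are 5 shares of (4/25)/5 = 4/125 each.
Living: Octavio, Pilar, Joaquin, and Ursula — each takes 4/125.
Deceased: Valentina. That 4/125 share is carried to generation 4.
At generation 4 (Hugo, Fernando, Teodoro) there are 3 shares of (4/125)/3 = 4/375 each.
Living: Hugo, Fernando, and Teodoro — each takes 4/375.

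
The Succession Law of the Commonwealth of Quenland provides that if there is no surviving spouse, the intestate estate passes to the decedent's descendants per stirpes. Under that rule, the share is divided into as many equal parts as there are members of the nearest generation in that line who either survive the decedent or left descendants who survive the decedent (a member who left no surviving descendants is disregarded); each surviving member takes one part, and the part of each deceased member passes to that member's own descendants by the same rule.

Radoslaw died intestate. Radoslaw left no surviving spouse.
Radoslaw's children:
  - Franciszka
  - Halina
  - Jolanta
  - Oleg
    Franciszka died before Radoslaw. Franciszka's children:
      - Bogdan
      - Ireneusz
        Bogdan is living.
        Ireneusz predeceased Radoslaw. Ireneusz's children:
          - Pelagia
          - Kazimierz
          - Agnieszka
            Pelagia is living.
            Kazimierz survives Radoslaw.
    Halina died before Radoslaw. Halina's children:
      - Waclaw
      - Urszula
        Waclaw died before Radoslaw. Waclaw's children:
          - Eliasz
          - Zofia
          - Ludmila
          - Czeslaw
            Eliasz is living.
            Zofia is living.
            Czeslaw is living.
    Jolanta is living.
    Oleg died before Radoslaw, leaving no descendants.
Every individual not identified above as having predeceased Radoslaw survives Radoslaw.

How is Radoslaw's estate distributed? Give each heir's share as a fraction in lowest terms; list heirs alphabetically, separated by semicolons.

There is no surviving spouse, so the entire estate passes to Radoslaw's descendants per stirpes.
Oleg left no surviving issue, so that branch lapses and is disregarded.
The estate is divided into 3 equal shares of 1/3 among Franciszka, Halina, Jolanta.
Franciszka predeceased; the 1/3 allotted to Franciszka's branch passes to Franciszka's issue by representation.
The 1/3 is divided into 2 equal shares of 1/6 among Bogdan, Ireneusz.
Bogdan is living and takes 1/6.
Ireneusz predeceased; the 1/6 allotted to Ireneusz's branch passes to Ireneusz's issue by representation.
The 1/6 is divided into 3 equal shares of 1/18 among Pelagia, Kazimierz, Agnieszka.
Pelagia is living and takes 1/18.
Kazimierz is living and takes 1/18.
Agnieszka is living and takes 1/18.
Halina predeceased; the 1/3 allotted to Halina's branch passes to Halina's issue by representation.
The 1/3 is divided into 2 equal shares of 1/6 among Waclaw, Urszula.
Waclaw predeceased; the 1/6 allotted to Waclaw's branch passes to Waclaw's issue by representation.
The 1/6 is divided into 4 equal shares of 1/24 among Eliasz, Zofia, Ludmila, Czeslaw.
Eliasz is living and takes 1/24.
Zofia is living and takes 1/24.
Ludmila is living and takes 1/24.
Czeslaw is living and takes 1/24.
Urszula is living and takes 1/6.
Jolanta is living and takes 1/3.

Agnieszka 1/18; Bogdan 1/6; Czeslaw 1/24; Eliasz 1/24; Jolanta 1/3; Kazimierz 1/18; Ludmila 1/24; Pelagia 1/18; Urszula 1/6; Zofia 1/24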